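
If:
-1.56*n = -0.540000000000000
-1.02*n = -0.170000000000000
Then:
No Solution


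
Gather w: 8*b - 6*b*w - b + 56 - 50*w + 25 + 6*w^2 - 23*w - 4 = 7*b + 6*w^2 + w*(-6*b - 73) + 77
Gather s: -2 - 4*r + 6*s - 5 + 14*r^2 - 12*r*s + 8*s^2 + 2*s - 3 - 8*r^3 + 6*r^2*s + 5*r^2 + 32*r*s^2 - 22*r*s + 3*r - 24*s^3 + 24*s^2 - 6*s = -8*r^3 + 19*r^2 - r - 24*s^3 + s^2*(32*r + 32) + s*(6*r^2 - 34*r + 2) - 10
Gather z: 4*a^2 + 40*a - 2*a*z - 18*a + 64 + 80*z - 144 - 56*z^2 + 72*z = 4*a^2 + 22*a - 56*z^2 + z*(152 - 2*a) - 80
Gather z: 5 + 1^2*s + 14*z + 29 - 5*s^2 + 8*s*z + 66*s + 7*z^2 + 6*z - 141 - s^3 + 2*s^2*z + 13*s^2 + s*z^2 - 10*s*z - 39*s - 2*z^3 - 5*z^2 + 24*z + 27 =-s^3 + 8*s^2 + 28*s - 2*z^3 + z^2*(s + 2) + z*(2*s^2 - 2*s + 44) - 80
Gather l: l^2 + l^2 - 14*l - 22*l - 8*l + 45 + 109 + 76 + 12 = 2*l^2 - 44*l + 242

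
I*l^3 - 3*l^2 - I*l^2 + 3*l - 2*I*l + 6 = (l - 2)*(l + 3*I)*(I*l + I)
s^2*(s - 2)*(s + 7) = s^4 + 5*s^3 - 14*s^2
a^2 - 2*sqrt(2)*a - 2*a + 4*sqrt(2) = (a - 2)*(a - 2*sqrt(2))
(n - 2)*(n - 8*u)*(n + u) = n^3 - 7*n^2*u - 2*n^2 - 8*n*u^2 + 14*n*u + 16*u^2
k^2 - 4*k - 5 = (k - 5)*(k + 1)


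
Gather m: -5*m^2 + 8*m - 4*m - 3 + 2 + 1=-5*m^2 + 4*m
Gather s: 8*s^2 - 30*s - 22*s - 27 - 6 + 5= 8*s^2 - 52*s - 28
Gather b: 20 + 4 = 24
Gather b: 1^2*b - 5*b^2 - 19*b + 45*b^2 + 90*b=40*b^2 + 72*b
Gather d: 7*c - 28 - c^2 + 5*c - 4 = -c^2 + 12*c - 32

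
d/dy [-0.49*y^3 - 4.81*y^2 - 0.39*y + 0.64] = -1.47*y^2 - 9.62*y - 0.39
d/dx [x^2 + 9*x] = 2*x + 9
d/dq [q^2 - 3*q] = 2*q - 3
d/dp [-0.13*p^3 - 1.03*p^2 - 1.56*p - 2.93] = -0.39*p^2 - 2.06*p - 1.56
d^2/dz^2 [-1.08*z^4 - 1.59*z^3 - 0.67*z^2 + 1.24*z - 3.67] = -12.96*z^2 - 9.54*z - 1.34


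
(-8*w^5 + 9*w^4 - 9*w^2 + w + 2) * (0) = 0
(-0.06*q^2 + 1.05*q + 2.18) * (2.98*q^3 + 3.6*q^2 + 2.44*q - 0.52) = -0.1788*q^5 + 2.913*q^4 + 10.13*q^3 + 10.4412*q^2 + 4.7732*q - 1.1336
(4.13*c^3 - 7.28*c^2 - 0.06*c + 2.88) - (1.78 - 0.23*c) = 4.13*c^3 - 7.28*c^2 + 0.17*c + 1.1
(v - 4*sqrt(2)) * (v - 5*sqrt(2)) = v^2 - 9*sqrt(2)*v + 40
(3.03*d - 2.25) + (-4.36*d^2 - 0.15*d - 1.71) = -4.36*d^2 + 2.88*d - 3.96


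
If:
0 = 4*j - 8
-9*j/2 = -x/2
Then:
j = 2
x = 18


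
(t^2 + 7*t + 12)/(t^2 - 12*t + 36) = (t^2 + 7*t + 12)/(t^2 - 12*t + 36)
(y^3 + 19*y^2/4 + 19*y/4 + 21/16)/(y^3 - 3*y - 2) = (16*y^3 + 76*y^2 + 76*y + 21)/(16*(y^3 - 3*y - 2))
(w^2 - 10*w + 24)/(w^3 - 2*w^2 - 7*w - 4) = (w - 6)/(w^2 + 2*w + 1)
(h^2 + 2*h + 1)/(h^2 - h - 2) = (h + 1)/(h - 2)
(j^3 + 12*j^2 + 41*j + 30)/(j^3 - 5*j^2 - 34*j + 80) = (j^2 + 7*j + 6)/(j^2 - 10*j + 16)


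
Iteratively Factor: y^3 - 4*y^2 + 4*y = (y)*(y^2 - 4*y + 4) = y*(y - 2)*(y - 2)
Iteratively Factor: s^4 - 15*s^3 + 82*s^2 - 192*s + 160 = (s - 4)*(s^3 - 11*s^2 + 38*s - 40) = (s - 5)*(s - 4)*(s^2 - 6*s + 8) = (s - 5)*(s - 4)*(s - 2)*(s - 4)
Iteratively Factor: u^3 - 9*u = (u)*(u^2 - 9) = u*(u + 3)*(u - 3)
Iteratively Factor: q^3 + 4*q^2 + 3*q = (q + 1)*(q^2 + 3*q) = (q + 1)*(q + 3)*(q)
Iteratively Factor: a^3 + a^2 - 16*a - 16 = (a - 4)*(a^2 + 5*a + 4) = (a - 4)*(a + 4)*(a + 1)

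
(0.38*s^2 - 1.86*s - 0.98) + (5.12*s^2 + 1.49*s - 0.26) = 5.5*s^2 - 0.37*s - 1.24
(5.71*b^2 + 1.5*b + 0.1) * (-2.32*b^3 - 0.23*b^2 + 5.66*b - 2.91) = -13.2472*b^5 - 4.7933*b^4 + 31.7416*b^3 - 8.1491*b^2 - 3.799*b - 0.291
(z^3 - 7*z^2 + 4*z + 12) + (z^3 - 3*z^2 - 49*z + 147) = 2*z^3 - 10*z^2 - 45*z + 159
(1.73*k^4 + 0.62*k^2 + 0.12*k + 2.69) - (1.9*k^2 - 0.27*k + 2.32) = 1.73*k^4 - 1.28*k^2 + 0.39*k + 0.37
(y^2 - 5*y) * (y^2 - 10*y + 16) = y^4 - 15*y^3 + 66*y^2 - 80*y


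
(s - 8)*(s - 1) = s^2 - 9*s + 8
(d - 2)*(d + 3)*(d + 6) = d^3 + 7*d^2 - 36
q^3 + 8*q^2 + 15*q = q*(q + 3)*(q + 5)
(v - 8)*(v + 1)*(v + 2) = v^3 - 5*v^2 - 22*v - 16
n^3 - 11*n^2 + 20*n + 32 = (n - 8)*(n - 4)*(n + 1)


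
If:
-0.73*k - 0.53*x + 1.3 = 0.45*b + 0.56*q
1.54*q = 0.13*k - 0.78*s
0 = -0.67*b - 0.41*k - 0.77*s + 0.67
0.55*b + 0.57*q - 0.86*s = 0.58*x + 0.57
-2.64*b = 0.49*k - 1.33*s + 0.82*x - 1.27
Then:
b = 0.16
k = 1.72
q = 0.24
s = -0.19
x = -0.31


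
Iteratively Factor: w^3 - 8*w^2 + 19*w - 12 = (w - 4)*(w^2 - 4*w + 3) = (w - 4)*(w - 3)*(w - 1)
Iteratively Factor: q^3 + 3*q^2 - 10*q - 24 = (q + 4)*(q^2 - q - 6) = (q + 2)*(q + 4)*(q - 3)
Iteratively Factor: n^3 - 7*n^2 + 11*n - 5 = (n - 1)*(n^2 - 6*n + 5) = (n - 5)*(n - 1)*(n - 1)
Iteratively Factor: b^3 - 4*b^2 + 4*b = (b - 2)*(b^2 - 2*b) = b*(b - 2)*(b - 2)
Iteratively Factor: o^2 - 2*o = (o)*(o - 2)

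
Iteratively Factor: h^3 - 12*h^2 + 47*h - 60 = (h - 5)*(h^2 - 7*h + 12) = (h - 5)*(h - 4)*(h - 3)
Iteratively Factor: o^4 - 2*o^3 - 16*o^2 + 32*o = (o - 4)*(o^3 + 2*o^2 - 8*o) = (o - 4)*(o - 2)*(o^2 + 4*o) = o*(o - 4)*(o - 2)*(o + 4)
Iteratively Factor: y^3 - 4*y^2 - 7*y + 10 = (y + 2)*(y^2 - 6*y + 5) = (y - 1)*(y + 2)*(y - 5)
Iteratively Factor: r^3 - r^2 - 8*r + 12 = (r - 2)*(r^2 + r - 6) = (r - 2)*(r + 3)*(r - 2)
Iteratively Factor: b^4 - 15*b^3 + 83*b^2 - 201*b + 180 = (b - 4)*(b^3 - 11*b^2 + 39*b - 45) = (b - 5)*(b - 4)*(b^2 - 6*b + 9) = (b - 5)*(b - 4)*(b - 3)*(b - 3)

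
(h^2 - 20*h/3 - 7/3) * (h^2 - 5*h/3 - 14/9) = h^4 - 25*h^3/3 + 65*h^2/9 + 385*h/27 + 98/27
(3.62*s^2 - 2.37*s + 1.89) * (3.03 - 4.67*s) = -16.9054*s^3 + 22.0365*s^2 - 16.0074*s + 5.7267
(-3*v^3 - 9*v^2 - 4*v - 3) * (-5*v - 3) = 15*v^4 + 54*v^3 + 47*v^2 + 27*v + 9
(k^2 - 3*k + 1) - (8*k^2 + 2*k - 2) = -7*k^2 - 5*k + 3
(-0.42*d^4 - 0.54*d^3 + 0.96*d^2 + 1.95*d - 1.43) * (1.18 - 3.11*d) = 1.3062*d^5 + 1.1838*d^4 - 3.6228*d^3 - 4.9317*d^2 + 6.7483*d - 1.6874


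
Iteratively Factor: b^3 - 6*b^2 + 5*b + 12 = (b + 1)*(b^2 - 7*b + 12) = (b - 4)*(b + 1)*(b - 3)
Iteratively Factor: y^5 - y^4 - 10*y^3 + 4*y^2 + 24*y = (y - 3)*(y^4 + 2*y^3 - 4*y^2 - 8*y) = y*(y - 3)*(y^3 + 2*y^2 - 4*y - 8) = y*(y - 3)*(y + 2)*(y^2 - 4) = y*(y - 3)*(y + 2)^2*(y - 2)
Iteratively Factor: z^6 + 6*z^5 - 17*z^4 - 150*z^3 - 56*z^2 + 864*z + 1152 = (z + 4)*(z^5 + 2*z^4 - 25*z^3 - 50*z^2 + 144*z + 288) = (z - 4)*(z + 4)*(z^4 + 6*z^3 - z^2 - 54*z - 72) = (z - 4)*(z + 4)^2*(z^3 + 2*z^2 - 9*z - 18) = (z - 4)*(z - 3)*(z + 4)^2*(z^2 + 5*z + 6) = (z - 4)*(z - 3)*(z + 3)*(z + 4)^2*(z + 2)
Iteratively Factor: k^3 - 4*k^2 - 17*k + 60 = (k - 5)*(k^2 + k - 12) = (k - 5)*(k + 4)*(k - 3)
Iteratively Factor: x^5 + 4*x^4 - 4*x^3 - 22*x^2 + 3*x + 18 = (x - 1)*(x^4 + 5*x^3 + x^2 - 21*x - 18) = (x - 1)*(x + 1)*(x^3 + 4*x^2 - 3*x - 18) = (x - 1)*(x + 1)*(x + 3)*(x^2 + x - 6) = (x - 1)*(x + 1)*(x + 3)^2*(x - 2)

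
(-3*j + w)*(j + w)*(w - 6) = -3*j^2*w + 18*j^2 - 2*j*w^2 + 12*j*w + w^3 - 6*w^2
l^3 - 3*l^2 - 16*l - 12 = (l - 6)*(l + 1)*(l + 2)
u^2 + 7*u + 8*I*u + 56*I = (u + 7)*(u + 8*I)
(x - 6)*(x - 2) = x^2 - 8*x + 12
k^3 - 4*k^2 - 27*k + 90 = (k - 6)*(k - 3)*(k + 5)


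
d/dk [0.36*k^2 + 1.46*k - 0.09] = 0.72*k + 1.46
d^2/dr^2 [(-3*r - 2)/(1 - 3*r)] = 54/(3*r - 1)^3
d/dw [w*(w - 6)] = 2*w - 6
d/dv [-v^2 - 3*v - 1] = -2*v - 3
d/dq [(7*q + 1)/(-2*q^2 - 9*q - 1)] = 2*(7*q^2 + 2*q + 1)/(4*q^4 + 36*q^3 + 85*q^2 + 18*q + 1)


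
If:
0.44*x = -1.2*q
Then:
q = -0.366666666666667*x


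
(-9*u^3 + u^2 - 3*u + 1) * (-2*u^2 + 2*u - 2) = 18*u^5 - 20*u^4 + 26*u^3 - 10*u^2 + 8*u - 2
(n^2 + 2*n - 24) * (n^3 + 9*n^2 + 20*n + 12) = n^5 + 11*n^4 + 14*n^3 - 164*n^2 - 456*n - 288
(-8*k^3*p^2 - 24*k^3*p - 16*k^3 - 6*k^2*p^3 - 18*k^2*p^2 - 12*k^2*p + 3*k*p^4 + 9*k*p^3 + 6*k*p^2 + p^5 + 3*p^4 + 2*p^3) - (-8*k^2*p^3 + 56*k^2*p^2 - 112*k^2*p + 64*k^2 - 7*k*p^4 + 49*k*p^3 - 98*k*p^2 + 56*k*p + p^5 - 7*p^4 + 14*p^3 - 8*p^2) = -8*k^3*p^2 - 24*k^3*p - 16*k^3 + 2*k^2*p^3 - 74*k^2*p^2 + 100*k^2*p - 64*k^2 + 10*k*p^4 - 40*k*p^3 + 104*k*p^2 - 56*k*p + 10*p^4 - 12*p^3 + 8*p^2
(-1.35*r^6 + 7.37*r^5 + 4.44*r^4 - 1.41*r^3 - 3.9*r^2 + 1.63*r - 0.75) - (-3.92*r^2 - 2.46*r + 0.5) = -1.35*r^6 + 7.37*r^5 + 4.44*r^4 - 1.41*r^3 + 0.02*r^2 + 4.09*r - 1.25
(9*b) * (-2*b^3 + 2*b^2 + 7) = -18*b^4 + 18*b^3 + 63*b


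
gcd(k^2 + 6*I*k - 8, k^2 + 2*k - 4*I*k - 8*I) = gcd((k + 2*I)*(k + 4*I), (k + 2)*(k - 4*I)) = 1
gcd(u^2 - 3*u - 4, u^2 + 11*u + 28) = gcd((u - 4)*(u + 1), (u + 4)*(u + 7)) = 1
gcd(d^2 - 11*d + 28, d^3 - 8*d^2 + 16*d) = d - 4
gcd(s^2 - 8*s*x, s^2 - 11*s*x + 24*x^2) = -s + 8*x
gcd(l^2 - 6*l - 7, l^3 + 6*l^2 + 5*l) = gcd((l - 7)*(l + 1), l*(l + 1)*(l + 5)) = l + 1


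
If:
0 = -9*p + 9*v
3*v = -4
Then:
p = -4/3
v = -4/3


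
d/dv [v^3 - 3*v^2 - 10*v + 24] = 3*v^2 - 6*v - 10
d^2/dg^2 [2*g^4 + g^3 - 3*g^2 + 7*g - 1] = 24*g^2 + 6*g - 6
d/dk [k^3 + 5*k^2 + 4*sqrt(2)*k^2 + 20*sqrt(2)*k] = 3*k^2 + 10*k + 8*sqrt(2)*k + 20*sqrt(2)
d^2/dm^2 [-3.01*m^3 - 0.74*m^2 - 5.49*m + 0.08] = -18.06*m - 1.48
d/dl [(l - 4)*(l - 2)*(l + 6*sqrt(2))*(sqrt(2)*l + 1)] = 4*sqrt(2)*l^3 - 18*sqrt(2)*l^2 + 39*l^2 - 156*l + 28*sqrt(2)*l - 36*sqrt(2) + 104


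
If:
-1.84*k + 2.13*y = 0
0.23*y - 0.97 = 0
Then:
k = 4.88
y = 4.22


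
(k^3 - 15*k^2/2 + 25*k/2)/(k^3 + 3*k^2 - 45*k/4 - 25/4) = 2*k*(k - 5)/(2*k^2 + 11*k + 5)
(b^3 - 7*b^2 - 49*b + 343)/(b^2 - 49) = b - 7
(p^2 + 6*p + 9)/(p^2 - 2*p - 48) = (p^2 + 6*p + 9)/(p^2 - 2*p - 48)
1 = 1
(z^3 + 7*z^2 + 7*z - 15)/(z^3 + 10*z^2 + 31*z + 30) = (z - 1)/(z + 2)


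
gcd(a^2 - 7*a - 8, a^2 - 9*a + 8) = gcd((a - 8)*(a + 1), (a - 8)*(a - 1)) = a - 8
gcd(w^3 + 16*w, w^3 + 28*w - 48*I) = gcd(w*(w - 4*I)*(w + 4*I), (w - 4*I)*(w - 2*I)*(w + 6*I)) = w - 4*I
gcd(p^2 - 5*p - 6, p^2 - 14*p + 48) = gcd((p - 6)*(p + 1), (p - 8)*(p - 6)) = p - 6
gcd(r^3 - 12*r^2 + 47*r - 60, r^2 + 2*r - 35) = r - 5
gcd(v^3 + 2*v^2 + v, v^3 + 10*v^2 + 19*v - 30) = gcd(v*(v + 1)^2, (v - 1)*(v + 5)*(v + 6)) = 1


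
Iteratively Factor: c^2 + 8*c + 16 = (c + 4)*(c + 4)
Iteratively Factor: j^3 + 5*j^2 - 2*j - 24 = (j - 2)*(j^2 + 7*j + 12) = (j - 2)*(j + 3)*(j + 4)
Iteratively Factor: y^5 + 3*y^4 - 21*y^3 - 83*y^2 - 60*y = (y + 1)*(y^4 + 2*y^3 - 23*y^2 - 60*y) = (y + 1)*(y + 3)*(y^3 - y^2 - 20*y) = (y - 5)*(y + 1)*(y + 3)*(y^2 + 4*y) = (y - 5)*(y + 1)*(y + 3)*(y + 4)*(y)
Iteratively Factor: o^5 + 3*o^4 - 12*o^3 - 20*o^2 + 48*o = (o + 4)*(o^4 - o^3 - 8*o^2 + 12*o) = o*(o + 4)*(o^3 - o^2 - 8*o + 12) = o*(o - 2)*(o + 4)*(o^2 + o - 6) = o*(o - 2)^2*(o + 4)*(o + 3)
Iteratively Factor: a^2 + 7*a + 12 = (a + 3)*(a + 4)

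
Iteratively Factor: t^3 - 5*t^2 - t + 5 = (t - 5)*(t^2 - 1) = (t - 5)*(t - 1)*(t + 1)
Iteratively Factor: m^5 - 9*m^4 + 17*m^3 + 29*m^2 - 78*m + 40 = (m - 1)*(m^4 - 8*m^3 + 9*m^2 + 38*m - 40) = (m - 4)*(m - 1)*(m^3 - 4*m^2 - 7*m + 10) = (m - 4)*(m - 1)^2*(m^2 - 3*m - 10) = (m - 5)*(m - 4)*(m - 1)^2*(m + 2)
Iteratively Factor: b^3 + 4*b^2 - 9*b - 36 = (b + 3)*(b^2 + b - 12) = (b + 3)*(b + 4)*(b - 3)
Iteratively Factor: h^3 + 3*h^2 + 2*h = (h + 1)*(h^2 + 2*h) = h*(h + 1)*(h + 2)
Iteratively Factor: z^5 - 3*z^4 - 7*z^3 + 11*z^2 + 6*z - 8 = (z - 4)*(z^4 + z^3 - 3*z^2 - z + 2) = (z - 4)*(z - 1)*(z^3 + 2*z^2 - z - 2) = (z - 4)*(z - 1)^2*(z^2 + 3*z + 2) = (z - 4)*(z - 1)^2*(z + 2)*(z + 1)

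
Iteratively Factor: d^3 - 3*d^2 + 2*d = (d)*(d^2 - 3*d + 2) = d*(d - 2)*(d - 1)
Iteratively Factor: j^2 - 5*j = (j)*(j - 5)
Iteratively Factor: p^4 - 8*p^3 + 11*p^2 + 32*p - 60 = (p - 5)*(p^3 - 3*p^2 - 4*p + 12) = (p - 5)*(p - 3)*(p^2 - 4) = (p - 5)*(p - 3)*(p - 2)*(p + 2)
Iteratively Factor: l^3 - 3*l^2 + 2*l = (l - 1)*(l^2 - 2*l) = l*(l - 1)*(l - 2)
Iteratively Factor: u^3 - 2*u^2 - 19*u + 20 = (u - 1)*(u^2 - u - 20) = (u - 5)*(u - 1)*(u + 4)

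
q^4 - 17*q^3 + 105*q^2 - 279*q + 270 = (q - 6)*(q - 5)*(q - 3)^2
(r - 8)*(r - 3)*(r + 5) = r^3 - 6*r^2 - 31*r + 120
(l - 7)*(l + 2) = l^2 - 5*l - 14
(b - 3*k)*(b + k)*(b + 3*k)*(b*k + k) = b^4*k + b^3*k^2 + b^3*k - 9*b^2*k^3 + b^2*k^2 - 9*b*k^4 - 9*b*k^3 - 9*k^4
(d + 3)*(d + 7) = d^2 + 10*d + 21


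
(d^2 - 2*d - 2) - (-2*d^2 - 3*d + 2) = 3*d^2 + d - 4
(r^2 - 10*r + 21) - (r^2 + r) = 21 - 11*r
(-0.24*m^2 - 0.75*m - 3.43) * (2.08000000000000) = -0.4992*m^2 - 1.56*m - 7.1344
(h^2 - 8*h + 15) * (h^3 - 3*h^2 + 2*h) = h^5 - 11*h^4 + 41*h^3 - 61*h^2 + 30*h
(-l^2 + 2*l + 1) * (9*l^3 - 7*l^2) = -9*l^5 + 25*l^4 - 5*l^3 - 7*l^2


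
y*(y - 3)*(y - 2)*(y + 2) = y^4 - 3*y^3 - 4*y^2 + 12*y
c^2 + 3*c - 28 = (c - 4)*(c + 7)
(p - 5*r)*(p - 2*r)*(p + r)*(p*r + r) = p^4*r - 6*p^3*r^2 + p^3*r + 3*p^2*r^3 - 6*p^2*r^2 + 10*p*r^4 + 3*p*r^3 + 10*r^4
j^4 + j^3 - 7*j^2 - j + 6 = (j - 2)*(j - 1)*(j + 1)*(j + 3)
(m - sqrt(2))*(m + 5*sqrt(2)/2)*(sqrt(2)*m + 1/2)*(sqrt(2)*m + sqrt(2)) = 2*m^4 + 2*m^3 + 7*sqrt(2)*m^3/2 - 17*m^2/2 + 7*sqrt(2)*m^2/2 - 17*m/2 - 5*sqrt(2)*m/2 - 5*sqrt(2)/2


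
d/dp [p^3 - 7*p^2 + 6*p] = 3*p^2 - 14*p + 6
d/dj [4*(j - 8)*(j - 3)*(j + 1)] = 12*j^2 - 80*j + 52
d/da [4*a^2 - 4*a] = 8*a - 4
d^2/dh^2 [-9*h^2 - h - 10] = -18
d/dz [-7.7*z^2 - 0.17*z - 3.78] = -15.4*z - 0.17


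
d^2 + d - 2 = (d - 1)*(d + 2)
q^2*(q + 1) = q^3 + q^2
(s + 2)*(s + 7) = s^2 + 9*s + 14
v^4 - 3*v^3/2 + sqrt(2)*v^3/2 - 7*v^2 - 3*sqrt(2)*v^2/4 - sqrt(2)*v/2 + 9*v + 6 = (v - 2)*(v + 1/2)*(v - 3*sqrt(2)/2)*(v + 2*sqrt(2))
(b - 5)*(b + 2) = b^2 - 3*b - 10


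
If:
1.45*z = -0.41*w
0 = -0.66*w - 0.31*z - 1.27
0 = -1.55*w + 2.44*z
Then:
No Solution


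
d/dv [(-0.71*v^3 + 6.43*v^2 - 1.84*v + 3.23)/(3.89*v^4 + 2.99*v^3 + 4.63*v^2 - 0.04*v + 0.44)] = (2.7619*v^6 - 50.0254*v^5 - 1.04020000000001*v^4 - 39.1988*v^3 - 21.6483*v^2 - 24.2514*v - 0.6804)/(15.1321*v^8 + 23.2622*v^7 + 44.9615*v^6 + 27.3762*v^5 + 24.6209*v^4 + 2.2608*v^3 + 4.076*v^2 - 0.0352*v + 0.1936)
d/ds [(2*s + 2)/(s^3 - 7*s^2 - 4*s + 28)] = 4*(-s^3 + 2*s^2 + 7*s + 16)/(s^6 - 14*s^5 + 41*s^4 + 112*s^3 - 376*s^2 - 224*s + 784)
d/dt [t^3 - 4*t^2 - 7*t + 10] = 3*t^2 - 8*t - 7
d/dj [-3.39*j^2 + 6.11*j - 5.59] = 6.11 - 6.78*j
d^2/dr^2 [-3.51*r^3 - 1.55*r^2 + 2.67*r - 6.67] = -21.06*r - 3.1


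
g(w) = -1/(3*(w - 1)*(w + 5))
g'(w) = 1/(3*(w - 1)*(w + 5)^2) + 1/(3*(w - 1)^2*(w + 5))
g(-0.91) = 0.04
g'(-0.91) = 0.01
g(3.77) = -0.01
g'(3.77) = 0.01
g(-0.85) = 0.04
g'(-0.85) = 0.01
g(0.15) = 0.08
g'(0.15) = 0.07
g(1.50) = -0.10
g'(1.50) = 0.22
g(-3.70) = 0.05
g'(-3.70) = -0.03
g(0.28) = 0.09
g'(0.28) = 0.11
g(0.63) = 0.16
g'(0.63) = 0.40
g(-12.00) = 0.00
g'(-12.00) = 0.00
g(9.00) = 0.00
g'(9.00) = 0.00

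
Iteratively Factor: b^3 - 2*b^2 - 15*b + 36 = (b - 3)*(b^2 + b - 12) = (b - 3)^2*(b + 4)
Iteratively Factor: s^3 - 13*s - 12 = (s - 4)*(s^2 + 4*s + 3) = (s - 4)*(s + 3)*(s + 1)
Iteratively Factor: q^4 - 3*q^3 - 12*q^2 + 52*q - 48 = (q - 3)*(q^3 - 12*q + 16) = (q - 3)*(q - 2)*(q^2 + 2*q - 8) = (q - 3)*(q - 2)*(q + 4)*(q - 2)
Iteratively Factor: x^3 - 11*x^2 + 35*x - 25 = (x - 5)*(x^2 - 6*x + 5) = (x - 5)^2*(x - 1)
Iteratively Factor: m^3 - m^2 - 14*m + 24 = (m + 4)*(m^2 - 5*m + 6) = (m - 3)*(m + 4)*(m - 2)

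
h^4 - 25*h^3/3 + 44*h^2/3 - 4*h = h*(h - 6)*(h - 2)*(h - 1/3)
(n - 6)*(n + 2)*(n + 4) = n^3 - 28*n - 48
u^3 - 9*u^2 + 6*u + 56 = (u - 7)*(u - 4)*(u + 2)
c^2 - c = c*(c - 1)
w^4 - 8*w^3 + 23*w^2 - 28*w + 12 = (w - 3)*(w - 2)^2*(w - 1)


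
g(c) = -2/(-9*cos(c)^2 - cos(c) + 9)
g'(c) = -2*(-18*sin(c)*cos(c) - sin(c))/(-9*cos(c)^2 - cos(c) + 9)^2 = 2*(18*cos(c) + 1)*sin(c)/(-9*sin(c)^2 + cos(c))^2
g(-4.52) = -0.23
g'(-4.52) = -0.06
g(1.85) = -0.23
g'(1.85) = -0.10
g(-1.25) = -0.26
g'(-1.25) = -0.21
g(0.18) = 2.88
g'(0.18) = 13.85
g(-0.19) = 3.03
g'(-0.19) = -16.15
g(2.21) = -0.31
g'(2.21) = -0.38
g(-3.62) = -0.72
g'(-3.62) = -1.77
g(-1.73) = -0.22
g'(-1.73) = 0.05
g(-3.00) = -1.71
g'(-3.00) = 3.47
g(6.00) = 7.77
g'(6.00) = -154.07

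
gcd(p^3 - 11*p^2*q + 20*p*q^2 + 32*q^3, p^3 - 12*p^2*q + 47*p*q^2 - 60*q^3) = p - 4*q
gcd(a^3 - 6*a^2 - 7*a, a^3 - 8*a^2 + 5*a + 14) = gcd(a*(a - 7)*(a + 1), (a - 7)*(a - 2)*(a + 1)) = a^2 - 6*a - 7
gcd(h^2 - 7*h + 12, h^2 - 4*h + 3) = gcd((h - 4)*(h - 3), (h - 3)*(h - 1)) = h - 3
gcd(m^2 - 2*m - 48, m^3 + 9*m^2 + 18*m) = m + 6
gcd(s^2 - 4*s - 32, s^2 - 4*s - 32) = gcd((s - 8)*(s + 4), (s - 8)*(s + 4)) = s^2 - 4*s - 32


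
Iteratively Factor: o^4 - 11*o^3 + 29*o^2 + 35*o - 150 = (o - 3)*(o^3 - 8*o^2 + 5*o + 50) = (o - 5)*(o - 3)*(o^2 - 3*o - 10) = (o - 5)^2*(o - 3)*(o + 2)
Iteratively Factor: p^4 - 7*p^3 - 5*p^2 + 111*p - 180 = (p - 3)*(p^3 - 4*p^2 - 17*p + 60) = (p - 5)*(p - 3)*(p^2 + p - 12) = (p - 5)*(p - 3)^2*(p + 4)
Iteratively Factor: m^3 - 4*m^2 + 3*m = (m - 1)*(m^2 - 3*m) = (m - 3)*(m - 1)*(m)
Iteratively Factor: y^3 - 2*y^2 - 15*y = (y + 3)*(y^2 - 5*y) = (y - 5)*(y + 3)*(y)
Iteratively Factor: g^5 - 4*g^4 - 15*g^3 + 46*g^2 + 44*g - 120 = (g - 5)*(g^4 + g^3 - 10*g^2 - 4*g + 24) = (g - 5)*(g - 2)*(g^3 + 3*g^2 - 4*g - 12) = (g - 5)*(g - 2)*(g + 2)*(g^2 + g - 6) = (g - 5)*(g - 2)^2*(g + 2)*(g + 3)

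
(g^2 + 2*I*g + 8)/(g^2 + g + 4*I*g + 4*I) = (g - 2*I)/(g + 1)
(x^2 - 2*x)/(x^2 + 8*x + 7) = x*(x - 2)/(x^2 + 8*x + 7)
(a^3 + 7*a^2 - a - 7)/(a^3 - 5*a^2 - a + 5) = (a + 7)/(a - 5)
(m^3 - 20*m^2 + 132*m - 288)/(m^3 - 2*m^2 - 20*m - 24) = (m^2 - 14*m + 48)/(m^2 + 4*m + 4)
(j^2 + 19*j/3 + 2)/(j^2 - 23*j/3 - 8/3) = (j + 6)/(j - 8)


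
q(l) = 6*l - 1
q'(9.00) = 6.00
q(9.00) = 53.00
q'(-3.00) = 6.00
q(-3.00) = -19.00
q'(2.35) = 6.00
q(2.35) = 13.10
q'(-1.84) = 6.00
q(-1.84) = -12.04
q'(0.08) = 6.00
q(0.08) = -0.52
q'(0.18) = 6.00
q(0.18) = 0.08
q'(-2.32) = 6.00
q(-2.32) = -14.92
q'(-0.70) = 6.00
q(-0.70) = -5.20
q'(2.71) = 6.00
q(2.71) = 15.26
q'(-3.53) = 6.00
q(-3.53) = -22.18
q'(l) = 6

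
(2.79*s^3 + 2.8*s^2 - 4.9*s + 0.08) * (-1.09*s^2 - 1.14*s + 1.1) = -3.0411*s^5 - 6.2326*s^4 + 5.218*s^3 + 8.5788*s^2 - 5.4812*s + 0.088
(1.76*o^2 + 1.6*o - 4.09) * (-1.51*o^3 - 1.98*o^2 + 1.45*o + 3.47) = -2.6576*o^5 - 5.9008*o^4 + 5.5599*o^3 + 16.5254*o^2 - 0.378499999999999*o - 14.1923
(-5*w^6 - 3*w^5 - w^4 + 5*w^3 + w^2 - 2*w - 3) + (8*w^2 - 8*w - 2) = -5*w^6 - 3*w^5 - w^4 + 5*w^3 + 9*w^2 - 10*w - 5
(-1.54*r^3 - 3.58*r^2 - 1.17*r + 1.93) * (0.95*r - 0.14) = -1.463*r^4 - 3.1854*r^3 - 0.6103*r^2 + 1.9973*r - 0.2702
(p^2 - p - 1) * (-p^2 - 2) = -p^4 + p^3 - p^2 + 2*p + 2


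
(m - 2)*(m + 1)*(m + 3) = m^3 + 2*m^2 - 5*m - 6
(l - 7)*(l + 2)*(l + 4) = l^3 - l^2 - 34*l - 56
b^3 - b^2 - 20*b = b*(b - 5)*(b + 4)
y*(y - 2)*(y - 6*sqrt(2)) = y^3 - 6*sqrt(2)*y^2 - 2*y^2 + 12*sqrt(2)*y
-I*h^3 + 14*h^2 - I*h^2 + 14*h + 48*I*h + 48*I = (h + 6*I)*(h + 8*I)*(-I*h - I)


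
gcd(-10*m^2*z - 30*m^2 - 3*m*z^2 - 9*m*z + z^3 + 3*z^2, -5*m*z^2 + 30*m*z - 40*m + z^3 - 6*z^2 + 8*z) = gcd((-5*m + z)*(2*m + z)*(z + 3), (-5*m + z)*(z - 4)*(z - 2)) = -5*m + z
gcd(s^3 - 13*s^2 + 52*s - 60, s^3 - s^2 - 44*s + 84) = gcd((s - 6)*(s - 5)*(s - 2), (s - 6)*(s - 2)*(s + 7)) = s^2 - 8*s + 12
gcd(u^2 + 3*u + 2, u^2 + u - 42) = 1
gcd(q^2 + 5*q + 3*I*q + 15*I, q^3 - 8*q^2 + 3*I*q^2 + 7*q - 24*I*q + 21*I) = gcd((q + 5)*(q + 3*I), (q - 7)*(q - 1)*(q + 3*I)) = q + 3*I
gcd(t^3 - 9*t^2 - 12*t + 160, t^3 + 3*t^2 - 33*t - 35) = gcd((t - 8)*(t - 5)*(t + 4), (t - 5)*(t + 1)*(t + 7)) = t - 5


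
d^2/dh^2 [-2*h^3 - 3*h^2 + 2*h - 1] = -12*h - 6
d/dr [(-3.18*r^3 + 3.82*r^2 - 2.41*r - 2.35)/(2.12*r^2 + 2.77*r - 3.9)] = (-6.7416*r^4 - 17.6172*r^3 + 52.8966*r^2 - 19.832*r + 15.9085)/(4.4944*r^4 + 11.7448*r^3 - 8.8631*r^2 - 21.606*r + 15.21)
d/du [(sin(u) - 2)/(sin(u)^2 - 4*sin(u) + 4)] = -cos(u)/(sin(u) - 2)^2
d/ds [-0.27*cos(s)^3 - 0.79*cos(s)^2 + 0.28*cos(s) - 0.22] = (0.81*cos(s)^2 + 1.58*cos(s) - 0.28)*sin(s)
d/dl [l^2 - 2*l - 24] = 2*l - 2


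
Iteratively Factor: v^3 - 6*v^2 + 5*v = (v)*(v^2 - 6*v + 5) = v*(v - 5)*(v - 1)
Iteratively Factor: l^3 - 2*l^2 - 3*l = (l)*(l^2 - 2*l - 3) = l*(l - 3)*(l + 1)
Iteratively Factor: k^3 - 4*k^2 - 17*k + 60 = (k - 3)*(k^2 - k - 20) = (k - 5)*(k - 3)*(k + 4)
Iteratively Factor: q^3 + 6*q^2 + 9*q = (q + 3)*(q^2 + 3*q) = (q + 3)^2*(q)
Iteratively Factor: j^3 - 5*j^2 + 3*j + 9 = (j - 3)*(j^2 - 2*j - 3) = (j - 3)^2*(j + 1)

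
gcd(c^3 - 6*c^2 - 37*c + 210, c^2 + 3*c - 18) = c + 6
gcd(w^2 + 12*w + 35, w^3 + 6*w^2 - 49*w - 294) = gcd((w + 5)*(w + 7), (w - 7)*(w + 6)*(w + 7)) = w + 7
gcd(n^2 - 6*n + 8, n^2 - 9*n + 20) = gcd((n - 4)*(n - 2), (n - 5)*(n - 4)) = n - 4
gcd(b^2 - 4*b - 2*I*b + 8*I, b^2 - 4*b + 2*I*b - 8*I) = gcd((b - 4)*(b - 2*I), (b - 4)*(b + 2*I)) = b - 4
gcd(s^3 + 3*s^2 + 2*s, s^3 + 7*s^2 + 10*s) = s^2 + 2*s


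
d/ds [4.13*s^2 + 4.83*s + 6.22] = 8.26*s + 4.83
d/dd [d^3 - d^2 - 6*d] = 3*d^2 - 2*d - 6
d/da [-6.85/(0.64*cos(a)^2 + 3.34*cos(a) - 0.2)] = -(8.768*cos(a) + 22.879)*sin(a)/(0.64*cos(a)^2 + 3.34*cos(a) - 0.2)^2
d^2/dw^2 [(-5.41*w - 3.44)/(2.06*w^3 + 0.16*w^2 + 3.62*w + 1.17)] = (-137.747256*w^5 - 185.874624*w^4 + 62.2687279999999*w^3 + 2.025192*w^2 + 43.868352*w - 43.043308)/(8.741816*w^9 + 2.036928*w^8 + 46.243704*w^7 + 22.058044*w^6 + 83.577*w^5 + 58.729512*w^4 + 59.963714*w^3 + 46.653516*w^2 + 14.866254*w + 1.601613)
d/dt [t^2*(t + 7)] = t*(3*t + 14)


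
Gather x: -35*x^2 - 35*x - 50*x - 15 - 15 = -35*x^2 - 85*x - 30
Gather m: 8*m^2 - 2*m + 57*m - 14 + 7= 8*m^2 + 55*m - 7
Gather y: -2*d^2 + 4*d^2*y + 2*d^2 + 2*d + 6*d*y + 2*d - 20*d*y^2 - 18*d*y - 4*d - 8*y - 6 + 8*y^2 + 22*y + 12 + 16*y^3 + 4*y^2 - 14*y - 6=16*y^3 + y^2*(12 - 20*d) + y*(4*d^2 - 12*d)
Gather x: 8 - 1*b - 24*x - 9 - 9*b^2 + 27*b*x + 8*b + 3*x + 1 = -9*b^2 + 7*b + x*(27*b - 21)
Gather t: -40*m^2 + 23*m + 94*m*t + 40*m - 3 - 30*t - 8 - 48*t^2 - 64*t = -40*m^2 + 63*m - 48*t^2 + t*(94*m - 94) - 11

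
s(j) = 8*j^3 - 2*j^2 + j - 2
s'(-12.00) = 3505.00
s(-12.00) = -14126.00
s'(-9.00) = 1981.00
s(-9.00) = -6005.00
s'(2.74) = 170.22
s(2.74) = 150.29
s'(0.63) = 8.01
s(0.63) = -0.16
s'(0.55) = 6.06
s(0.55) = -0.72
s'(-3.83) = 368.37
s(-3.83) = -484.62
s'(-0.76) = 17.90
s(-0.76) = -7.43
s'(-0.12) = 1.83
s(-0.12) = -2.16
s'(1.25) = 33.50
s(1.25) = 11.75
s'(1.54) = 51.76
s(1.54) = 24.01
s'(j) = 24*j^2 - 4*j + 1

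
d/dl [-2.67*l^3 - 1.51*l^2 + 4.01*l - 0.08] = -8.01*l^2 - 3.02*l + 4.01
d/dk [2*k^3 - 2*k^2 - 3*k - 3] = 6*k^2 - 4*k - 3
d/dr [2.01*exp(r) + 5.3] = 2.01*exp(r)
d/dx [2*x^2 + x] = 4*x + 1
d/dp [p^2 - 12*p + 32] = 2*p - 12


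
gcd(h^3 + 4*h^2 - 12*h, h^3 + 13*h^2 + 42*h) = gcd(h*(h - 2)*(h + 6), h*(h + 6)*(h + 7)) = h^2 + 6*h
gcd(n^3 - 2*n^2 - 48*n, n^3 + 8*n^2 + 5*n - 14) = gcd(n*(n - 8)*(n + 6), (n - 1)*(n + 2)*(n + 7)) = 1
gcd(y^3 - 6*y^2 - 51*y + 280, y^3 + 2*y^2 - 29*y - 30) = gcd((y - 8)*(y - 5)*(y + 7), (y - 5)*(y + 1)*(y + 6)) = y - 5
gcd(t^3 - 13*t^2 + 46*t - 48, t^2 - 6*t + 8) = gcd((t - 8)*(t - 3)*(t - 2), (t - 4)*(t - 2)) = t - 2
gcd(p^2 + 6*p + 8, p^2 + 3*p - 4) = p + 4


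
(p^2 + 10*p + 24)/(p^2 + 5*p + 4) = (p + 6)/(p + 1)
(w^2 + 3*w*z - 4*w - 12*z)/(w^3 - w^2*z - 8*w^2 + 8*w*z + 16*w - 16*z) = (-w - 3*z)/(-w^2 + w*z + 4*w - 4*z)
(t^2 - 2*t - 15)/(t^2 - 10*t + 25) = (t + 3)/(t - 5)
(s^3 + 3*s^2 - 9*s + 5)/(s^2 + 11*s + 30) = (s^2 - 2*s + 1)/(s + 6)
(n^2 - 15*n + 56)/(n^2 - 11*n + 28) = (n - 8)/(n - 4)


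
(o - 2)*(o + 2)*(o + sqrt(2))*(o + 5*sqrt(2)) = o^4 + 6*sqrt(2)*o^3 + 6*o^2 - 24*sqrt(2)*o - 40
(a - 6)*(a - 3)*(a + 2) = a^3 - 7*a^2 + 36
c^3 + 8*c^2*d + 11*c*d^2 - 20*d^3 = (c - d)*(c + 4*d)*(c + 5*d)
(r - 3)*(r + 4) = r^2 + r - 12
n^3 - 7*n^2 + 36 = (n - 6)*(n - 3)*(n + 2)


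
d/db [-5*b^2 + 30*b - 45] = 30 - 10*b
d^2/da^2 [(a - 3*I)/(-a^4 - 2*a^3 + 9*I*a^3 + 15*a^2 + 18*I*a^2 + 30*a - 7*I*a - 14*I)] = (-12*a^5 + a^4*(-32 + 180*I) + a^3*(990 + 440*I) + a^2*(2328 - 1974*I) + a*(306 - 4712*I) - 1064 - 2754*I)/(a^10 + a^9*(6 - 25*I) + a^8*(-225 - 150*I) + a^7*(-1414 + 761*I) + a^6*(-505 + 6166*I) + a^5*(12138 + 10065*I) + a^4*(26549 - 7514*I) + a^3*(9598 - 31661*I) + a^2*(-18228 - 19278*I) + a*(-12152 + 4116*I) + 2744*I)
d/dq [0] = 0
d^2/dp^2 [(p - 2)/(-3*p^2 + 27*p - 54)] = 2*(-(p - 2)*(2*p - 9)^2 + (3*p - 11)*(p^2 - 9*p + 18))/(3*(p^2 - 9*p + 18)^3)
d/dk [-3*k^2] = -6*k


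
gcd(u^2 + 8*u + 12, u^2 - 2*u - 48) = u + 6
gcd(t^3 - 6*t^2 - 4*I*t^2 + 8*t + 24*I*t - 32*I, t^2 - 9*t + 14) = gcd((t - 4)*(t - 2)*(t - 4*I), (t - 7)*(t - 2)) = t - 2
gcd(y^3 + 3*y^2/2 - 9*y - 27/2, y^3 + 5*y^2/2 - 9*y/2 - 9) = y^2 + 9*y/2 + 9/2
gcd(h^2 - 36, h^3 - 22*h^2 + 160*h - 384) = h - 6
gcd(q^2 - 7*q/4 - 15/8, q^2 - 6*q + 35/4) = q - 5/2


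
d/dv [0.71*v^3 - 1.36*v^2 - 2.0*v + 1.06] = 2.13*v^2 - 2.72*v - 2.0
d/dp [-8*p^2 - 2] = -16*p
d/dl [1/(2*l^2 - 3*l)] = (3 - 4*l)/(l^2*(2*l - 3)^2)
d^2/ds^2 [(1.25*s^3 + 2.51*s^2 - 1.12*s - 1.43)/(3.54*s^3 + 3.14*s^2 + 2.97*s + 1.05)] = (5.6843418860808e-14*s^7 + 35.1196319999999*s^6 - 163.065852*s^5 - 503.831916*s^4 - 416.480666*s^3 - 151.111362*s^2 - 17.698914*s - 3.278364)/(44.361864*s^9 + 118.047672*s^8 + 216.365508*s^7 + 268.513676*s^6 + 251.555274*s^5 + 180.387558*s^4 + 96.659163*s^3 + 38.171385*s^2 + 9.823275*s + 1.157625)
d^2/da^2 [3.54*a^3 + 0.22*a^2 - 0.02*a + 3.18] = 21.24*a + 0.44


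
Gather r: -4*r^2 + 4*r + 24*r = -4*r^2 + 28*r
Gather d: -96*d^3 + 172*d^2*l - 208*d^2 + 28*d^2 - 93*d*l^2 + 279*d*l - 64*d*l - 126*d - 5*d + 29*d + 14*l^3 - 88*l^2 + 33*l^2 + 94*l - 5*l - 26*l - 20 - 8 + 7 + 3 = -96*d^3 + d^2*(172*l - 180) + d*(-93*l^2 + 215*l - 102) + 14*l^3 - 55*l^2 + 63*l - 18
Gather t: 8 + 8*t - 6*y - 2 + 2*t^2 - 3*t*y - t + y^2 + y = 2*t^2 + t*(7 - 3*y) + y^2 - 5*y + 6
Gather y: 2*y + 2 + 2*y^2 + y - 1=2*y^2 + 3*y + 1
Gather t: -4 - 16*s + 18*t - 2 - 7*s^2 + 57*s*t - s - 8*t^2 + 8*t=-7*s^2 - 17*s - 8*t^2 + t*(57*s + 26) - 6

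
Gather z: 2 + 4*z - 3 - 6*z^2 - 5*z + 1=-6*z^2 - z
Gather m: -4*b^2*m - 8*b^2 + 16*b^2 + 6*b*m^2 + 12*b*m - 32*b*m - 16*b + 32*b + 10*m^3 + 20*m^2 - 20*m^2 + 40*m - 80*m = 8*b^2 + 6*b*m^2 + 16*b + 10*m^3 + m*(-4*b^2 - 20*b - 40)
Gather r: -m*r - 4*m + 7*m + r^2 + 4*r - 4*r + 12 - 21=-m*r + 3*m + r^2 - 9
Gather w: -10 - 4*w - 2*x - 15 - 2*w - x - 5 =-6*w - 3*x - 30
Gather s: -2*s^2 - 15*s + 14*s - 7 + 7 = -2*s^2 - s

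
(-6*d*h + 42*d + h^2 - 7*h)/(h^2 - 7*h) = (-6*d + h)/h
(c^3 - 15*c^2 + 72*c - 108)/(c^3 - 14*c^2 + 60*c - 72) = (c - 3)/(c - 2)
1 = 1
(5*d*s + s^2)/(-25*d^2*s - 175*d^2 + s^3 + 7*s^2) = s/(-5*d*s - 35*d + s^2 + 7*s)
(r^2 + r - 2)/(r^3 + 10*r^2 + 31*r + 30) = (r - 1)/(r^2 + 8*r + 15)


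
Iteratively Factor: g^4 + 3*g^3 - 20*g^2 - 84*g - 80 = (g - 5)*(g^3 + 8*g^2 + 20*g + 16) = (g - 5)*(g + 2)*(g^2 + 6*g + 8) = (g - 5)*(g + 2)*(g + 4)*(g + 2)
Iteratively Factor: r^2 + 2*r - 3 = (r + 3)*(r - 1)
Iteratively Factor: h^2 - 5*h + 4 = (h - 1)*(h - 4)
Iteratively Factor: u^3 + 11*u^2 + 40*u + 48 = (u + 4)*(u^2 + 7*u + 12) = (u + 3)*(u + 4)*(u + 4)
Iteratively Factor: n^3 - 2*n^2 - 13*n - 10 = (n + 2)*(n^2 - 4*n - 5) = (n + 1)*(n + 2)*(n - 5)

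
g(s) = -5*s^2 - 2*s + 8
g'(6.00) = -62.00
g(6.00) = -184.00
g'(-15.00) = 148.00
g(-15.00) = -1087.00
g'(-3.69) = 34.90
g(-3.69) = -52.70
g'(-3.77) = 35.70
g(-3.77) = -55.52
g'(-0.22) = 0.20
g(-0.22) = 8.20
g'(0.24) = -4.40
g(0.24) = 7.23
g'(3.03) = -32.30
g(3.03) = -43.96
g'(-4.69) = 44.90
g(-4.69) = -92.60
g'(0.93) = -11.30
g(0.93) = 1.82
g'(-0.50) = 3.00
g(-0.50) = 7.75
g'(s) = -10*s - 2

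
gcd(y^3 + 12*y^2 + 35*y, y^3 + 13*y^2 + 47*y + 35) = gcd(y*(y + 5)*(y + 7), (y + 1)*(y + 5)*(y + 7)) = y^2 + 12*y + 35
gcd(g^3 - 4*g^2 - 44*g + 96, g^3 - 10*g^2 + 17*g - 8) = g - 8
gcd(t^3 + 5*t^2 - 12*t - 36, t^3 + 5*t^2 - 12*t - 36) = t^3 + 5*t^2 - 12*t - 36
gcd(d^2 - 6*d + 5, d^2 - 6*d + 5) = d^2 - 6*d + 5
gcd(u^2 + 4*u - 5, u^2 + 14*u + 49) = 1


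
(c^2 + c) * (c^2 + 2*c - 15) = c^4 + 3*c^3 - 13*c^2 - 15*c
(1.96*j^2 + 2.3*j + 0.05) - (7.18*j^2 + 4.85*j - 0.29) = -5.22*j^2 - 2.55*j + 0.34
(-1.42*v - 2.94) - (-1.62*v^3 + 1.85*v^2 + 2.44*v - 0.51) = 1.62*v^3 - 1.85*v^2 - 3.86*v - 2.43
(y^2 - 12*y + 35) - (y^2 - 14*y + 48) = 2*y - 13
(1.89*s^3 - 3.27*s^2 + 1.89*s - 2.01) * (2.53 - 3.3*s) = -6.237*s^4 + 15.5727*s^3 - 14.5101*s^2 + 11.4147*s - 5.0853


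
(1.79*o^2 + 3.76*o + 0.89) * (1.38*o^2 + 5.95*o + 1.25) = 2.4702*o^4 + 15.8393*o^3 + 25.8377*o^2 + 9.9955*o + 1.1125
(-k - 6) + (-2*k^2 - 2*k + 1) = -2*k^2 - 3*k - 5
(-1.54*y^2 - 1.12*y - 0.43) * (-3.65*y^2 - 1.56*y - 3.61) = 5.621*y^4 + 6.4904*y^3 + 8.8761*y^2 + 4.714*y + 1.5523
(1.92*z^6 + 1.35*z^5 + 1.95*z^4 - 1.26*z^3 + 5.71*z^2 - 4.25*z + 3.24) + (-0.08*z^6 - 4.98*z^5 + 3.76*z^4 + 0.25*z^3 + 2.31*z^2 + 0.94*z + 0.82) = 1.84*z^6 - 3.63*z^5 + 5.71*z^4 - 1.01*z^3 + 8.02*z^2 - 3.31*z + 4.06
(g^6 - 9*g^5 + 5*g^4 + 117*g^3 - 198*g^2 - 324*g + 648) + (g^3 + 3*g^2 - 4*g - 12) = g^6 - 9*g^5 + 5*g^4 + 118*g^3 - 195*g^2 - 328*g + 636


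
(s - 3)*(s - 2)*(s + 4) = s^3 - s^2 - 14*s + 24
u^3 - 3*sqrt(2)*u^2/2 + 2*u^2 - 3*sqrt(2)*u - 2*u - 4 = (u + 2)*(u - 2*sqrt(2))*(u + sqrt(2)/2)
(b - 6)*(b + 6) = b^2 - 36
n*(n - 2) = n^2 - 2*n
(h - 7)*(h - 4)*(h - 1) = h^3 - 12*h^2 + 39*h - 28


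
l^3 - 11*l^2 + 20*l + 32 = (l - 8)*(l - 4)*(l + 1)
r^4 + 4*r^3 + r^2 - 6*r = r*(r - 1)*(r + 2)*(r + 3)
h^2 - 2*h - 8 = (h - 4)*(h + 2)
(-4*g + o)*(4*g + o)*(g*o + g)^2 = -16*g^4*o^2 - 32*g^4*o - 16*g^4 + g^2*o^4 + 2*g^2*o^3 + g^2*o^2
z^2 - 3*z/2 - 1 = (z - 2)*(z + 1/2)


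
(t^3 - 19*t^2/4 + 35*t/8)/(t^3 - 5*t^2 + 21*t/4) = (4*t - 5)/(2*(2*t - 3))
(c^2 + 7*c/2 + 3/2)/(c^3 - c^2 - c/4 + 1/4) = 2*(c + 3)/(2*c^2 - 3*c + 1)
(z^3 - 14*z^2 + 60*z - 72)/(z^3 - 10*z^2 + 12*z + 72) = (z - 2)/(z + 2)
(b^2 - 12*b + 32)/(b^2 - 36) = (b^2 - 12*b + 32)/(b^2 - 36)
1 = 1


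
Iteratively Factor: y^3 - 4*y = (y - 2)*(y^2 + 2*y) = (y - 2)*(y + 2)*(y)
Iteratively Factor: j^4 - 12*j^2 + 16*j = (j - 2)*(j^3 + 2*j^2 - 8*j) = (j - 2)*(j + 4)*(j^2 - 2*j) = j*(j - 2)*(j + 4)*(j - 2)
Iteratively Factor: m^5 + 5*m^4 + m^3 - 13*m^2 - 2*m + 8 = (m - 1)*(m^4 + 6*m^3 + 7*m^2 - 6*m - 8) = (m - 1)*(m + 2)*(m^3 + 4*m^2 - m - 4) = (m - 1)*(m + 1)*(m + 2)*(m^2 + 3*m - 4) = (m - 1)^2*(m + 1)*(m + 2)*(m + 4)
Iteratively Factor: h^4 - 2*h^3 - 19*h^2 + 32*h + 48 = (h - 4)*(h^3 + 2*h^2 - 11*h - 12) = (h - 4)*(h + 1)*(h^2 + h - 12) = (h - 4)*(h - 3)*(h + 1)*(h + 4)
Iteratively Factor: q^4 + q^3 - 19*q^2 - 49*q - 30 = (q + 1)*(q^3 - 19*q - 30) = (q - 5)*(q + 1)*(q^2 + 5*q + 6) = (q - 5)*(q + 1)*(q + 3)*(q + 2)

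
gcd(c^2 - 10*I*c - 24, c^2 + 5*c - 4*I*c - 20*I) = c - 4*I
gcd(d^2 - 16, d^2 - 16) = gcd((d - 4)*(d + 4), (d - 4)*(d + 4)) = d^2 - 16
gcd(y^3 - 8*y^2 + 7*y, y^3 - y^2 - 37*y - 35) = y - 7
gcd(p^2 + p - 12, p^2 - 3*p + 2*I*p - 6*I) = p - 3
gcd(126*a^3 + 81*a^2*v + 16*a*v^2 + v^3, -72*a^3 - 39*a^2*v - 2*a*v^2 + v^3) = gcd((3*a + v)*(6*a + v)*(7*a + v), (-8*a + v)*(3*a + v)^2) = 3*a + v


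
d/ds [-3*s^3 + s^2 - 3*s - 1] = -9*s^2 + 2*s - 3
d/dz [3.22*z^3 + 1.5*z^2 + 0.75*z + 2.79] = 9.66*z^2 + 3.0*z + 0.75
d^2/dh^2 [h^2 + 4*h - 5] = 2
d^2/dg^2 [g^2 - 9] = 2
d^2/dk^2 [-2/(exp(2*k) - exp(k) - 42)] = 2*(2*(2*exp(k) - 1)^2*exp(k) + (4*exp(k) - 1)*(-exp(2*k) + exp(k) + 42))*exp(k)/(-exp(2*k) + exp(k) + 42)^3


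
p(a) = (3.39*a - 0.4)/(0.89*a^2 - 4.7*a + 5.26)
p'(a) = (4.7 - 1.78*a)*(3.39*a - 0.4)/(0.89*a^2 - 4.7*a + 5.26)^2 + 3.39/(0.89*a^2 - 4.7*a + 5.26)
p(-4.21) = -0.36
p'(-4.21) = -0.02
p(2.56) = -8.81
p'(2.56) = -2.27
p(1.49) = 19.97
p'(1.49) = 190.16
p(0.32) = 0.18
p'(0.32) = 1.07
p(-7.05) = -0.29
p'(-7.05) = -0.02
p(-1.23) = -0.37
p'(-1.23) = 0.07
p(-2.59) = -0.39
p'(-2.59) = -0.01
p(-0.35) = -0.23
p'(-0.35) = 0.31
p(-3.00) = -0.39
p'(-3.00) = -0.02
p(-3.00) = -0.39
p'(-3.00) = -0.02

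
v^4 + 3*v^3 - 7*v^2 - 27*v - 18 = (v - 3)*(v + 1)*(v + 2)*(v + 3)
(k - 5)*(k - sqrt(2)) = k^2 - 5*k - sqrt(2)*k + 5*sqrt(2)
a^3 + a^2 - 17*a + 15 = (a - 3)*(a - 1)*(a + 5)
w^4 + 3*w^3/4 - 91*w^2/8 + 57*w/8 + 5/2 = (w - 5/2)*(w - 1)*(w + 1/4)*(w + 4)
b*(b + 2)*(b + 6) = b^3 + 8*b^2 + 12*b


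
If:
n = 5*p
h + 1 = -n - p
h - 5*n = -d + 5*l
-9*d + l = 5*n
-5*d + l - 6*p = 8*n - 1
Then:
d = -59/516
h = -149/129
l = -593/1548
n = 50/387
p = 10/387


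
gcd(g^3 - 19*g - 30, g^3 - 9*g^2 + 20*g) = g - 5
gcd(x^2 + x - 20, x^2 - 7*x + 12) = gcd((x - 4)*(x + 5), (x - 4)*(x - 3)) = x - 4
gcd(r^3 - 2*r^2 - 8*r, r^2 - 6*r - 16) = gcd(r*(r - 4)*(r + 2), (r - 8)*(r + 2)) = r + 2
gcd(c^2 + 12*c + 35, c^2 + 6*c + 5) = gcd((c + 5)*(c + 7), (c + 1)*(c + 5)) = c + 5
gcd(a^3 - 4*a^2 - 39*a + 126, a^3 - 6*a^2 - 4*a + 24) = 1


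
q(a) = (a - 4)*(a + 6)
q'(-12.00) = -22.00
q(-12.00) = 96.00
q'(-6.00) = -10.00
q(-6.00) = 0.00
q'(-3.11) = -4.22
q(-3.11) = -20.55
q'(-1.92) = -1.84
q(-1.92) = -24.15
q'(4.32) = 10.64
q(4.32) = 3.30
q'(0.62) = 3.24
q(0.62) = -22.38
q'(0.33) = 2.66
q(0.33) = -23.23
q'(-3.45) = -4.90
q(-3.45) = -19.00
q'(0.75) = 3.50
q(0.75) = -21.94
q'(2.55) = 7.10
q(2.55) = -12.40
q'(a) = 2*a + 2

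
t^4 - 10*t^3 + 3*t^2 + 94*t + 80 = (t - 8)*(t - 5)*(t + 1)*(t + 2)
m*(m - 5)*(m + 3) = m^3 - 2*m^2 - 15*m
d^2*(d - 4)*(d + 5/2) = d^4 - 3*d^3/2 - 10*d^2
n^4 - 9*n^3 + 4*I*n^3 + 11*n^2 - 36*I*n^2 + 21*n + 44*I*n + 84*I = (n - 7)*(n - 3)*(n + 1)*(n + 4*I)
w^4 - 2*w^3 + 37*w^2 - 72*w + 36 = (w - 6*I)*(w + 6*I)*(-I*w + I)*(I*w - I)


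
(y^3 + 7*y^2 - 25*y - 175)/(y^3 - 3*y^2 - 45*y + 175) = (y + 5)/(y - 5)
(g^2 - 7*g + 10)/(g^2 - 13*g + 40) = (g - 2)/(g - 8)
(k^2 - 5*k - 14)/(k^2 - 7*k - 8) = (-k^2 + 5*k + 14)/(-k^2 + 7*k + 8)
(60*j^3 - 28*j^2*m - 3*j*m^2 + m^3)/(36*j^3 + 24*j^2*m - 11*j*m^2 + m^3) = (10*j^2 - 3*j*m - m^2)/(6*j^2 + 5*j*m - m^2)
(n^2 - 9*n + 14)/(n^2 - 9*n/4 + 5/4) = 4*(n^2 - 9*n + 14)/(4*n^2 - 9*n + 5)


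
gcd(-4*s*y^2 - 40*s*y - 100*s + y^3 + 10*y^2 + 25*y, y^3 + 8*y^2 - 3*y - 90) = y + 5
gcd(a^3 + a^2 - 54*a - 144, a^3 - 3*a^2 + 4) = 1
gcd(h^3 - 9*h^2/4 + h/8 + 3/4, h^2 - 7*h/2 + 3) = h - 2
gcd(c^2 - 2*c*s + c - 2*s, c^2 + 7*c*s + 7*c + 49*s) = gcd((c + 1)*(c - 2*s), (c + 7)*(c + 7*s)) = 1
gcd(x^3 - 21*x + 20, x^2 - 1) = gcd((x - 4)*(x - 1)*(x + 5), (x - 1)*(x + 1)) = x - 1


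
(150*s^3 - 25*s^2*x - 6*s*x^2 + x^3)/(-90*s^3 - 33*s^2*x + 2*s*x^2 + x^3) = (-5*s + x)/(3*s + x)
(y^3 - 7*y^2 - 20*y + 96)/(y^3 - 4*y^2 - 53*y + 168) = (y + 4)/(y + 7)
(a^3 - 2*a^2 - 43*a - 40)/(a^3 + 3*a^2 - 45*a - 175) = (a^2 - 7*a - 8)/(a^2 - 2*a - 35)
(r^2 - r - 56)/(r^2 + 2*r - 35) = (r - 8)/(r - 5)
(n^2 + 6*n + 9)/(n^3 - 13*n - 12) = (n + 3)/(n^2 - 3*n - 4)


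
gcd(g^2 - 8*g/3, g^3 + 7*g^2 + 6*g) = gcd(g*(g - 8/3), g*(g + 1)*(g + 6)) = g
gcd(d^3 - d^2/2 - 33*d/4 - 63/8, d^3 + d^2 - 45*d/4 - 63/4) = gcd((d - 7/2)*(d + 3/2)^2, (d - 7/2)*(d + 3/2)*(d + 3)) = d^2 - 2*d - 21/4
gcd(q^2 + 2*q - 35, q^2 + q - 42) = q + 7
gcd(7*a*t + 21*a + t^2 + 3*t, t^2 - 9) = t + 3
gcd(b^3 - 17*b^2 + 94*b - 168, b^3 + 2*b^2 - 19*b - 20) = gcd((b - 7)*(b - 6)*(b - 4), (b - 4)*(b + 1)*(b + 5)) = b - 4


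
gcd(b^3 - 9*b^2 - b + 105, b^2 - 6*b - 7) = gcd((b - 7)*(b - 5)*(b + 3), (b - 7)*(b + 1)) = b - 7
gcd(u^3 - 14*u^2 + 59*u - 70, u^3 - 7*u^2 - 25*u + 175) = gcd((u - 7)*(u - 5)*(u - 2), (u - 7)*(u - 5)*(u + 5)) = u^2 - 12*u + 35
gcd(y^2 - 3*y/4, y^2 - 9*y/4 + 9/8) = y - 3/4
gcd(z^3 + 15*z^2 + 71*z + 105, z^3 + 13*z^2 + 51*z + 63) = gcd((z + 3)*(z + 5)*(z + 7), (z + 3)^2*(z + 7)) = z^2 + 10*z + 21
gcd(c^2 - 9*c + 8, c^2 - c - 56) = c - 8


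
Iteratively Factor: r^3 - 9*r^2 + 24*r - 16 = (r - 4)*(r^2 - 5*r + 4) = (r - 4)^2*(r - 1)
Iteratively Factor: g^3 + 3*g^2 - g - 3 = (g + 1)*(g^2 + 2*g - 3) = (g - 1)*(g + 1)*(g + 3)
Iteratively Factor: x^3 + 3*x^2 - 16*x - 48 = (x + 3)*(x^2 - 16) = (x - 4)*(x + 3)*(x + 4)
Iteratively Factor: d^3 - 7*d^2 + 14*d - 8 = (d - 1)*(d^2 - 6*d + 8) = (d - 2)*(d - 1)*(d - 4)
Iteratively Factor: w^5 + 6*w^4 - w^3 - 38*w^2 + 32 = (w + 4)*(w^4 + 2*w^3 - 9*w^2 - 2*w + 8) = (w - 1)*(w + 4)*(w^3 + 3*w^2 - 6*w - 8) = (w - 2)*(w - 1)*(w + 4)*(w^2 + 5*w + 4) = (w - 2)*(w - 1)*(w + 4)^2*(w + 1)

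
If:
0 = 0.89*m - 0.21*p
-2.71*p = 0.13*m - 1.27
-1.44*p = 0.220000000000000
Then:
No Solution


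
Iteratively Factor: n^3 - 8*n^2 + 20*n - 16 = (n - 4)*(n^2 - 4*n + 4) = (n - 4)*(n - 2)*(n - 2)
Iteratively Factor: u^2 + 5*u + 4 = (u + 1)*(u + 4)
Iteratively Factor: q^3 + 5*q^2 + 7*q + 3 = (q + 1)*(q^2 + 4*q + 3) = (q + 1)^2*(q + 3)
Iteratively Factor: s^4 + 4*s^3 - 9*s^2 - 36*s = (s + 3)*(s^3 + s^2 - 12*s) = s*(s + 3)*(s^2 + s - 12) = s*(s - 3)*(s + 3)*(s + 4)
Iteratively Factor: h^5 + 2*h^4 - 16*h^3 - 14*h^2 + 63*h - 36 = (h + 3)*(h^4 - h^3 - 13*h^2 + 25*h - 12) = (h - 1)*(h + 3)*(h^3 - 13*h + 12) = (h - 1)^2*(h + 3)*(h^2 + h - 12) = (h - 1)^2*(h + 3)*(h + 4)*(h - 3)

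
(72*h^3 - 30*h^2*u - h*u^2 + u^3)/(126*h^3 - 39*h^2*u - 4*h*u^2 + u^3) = (-4*h + u)/(-7*h + u)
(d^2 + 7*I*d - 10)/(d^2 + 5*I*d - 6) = (d + 5*I)/(d + 3*I)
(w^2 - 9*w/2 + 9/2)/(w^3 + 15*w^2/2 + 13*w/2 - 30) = (w - 3)/(w^2 + 9*w + 20)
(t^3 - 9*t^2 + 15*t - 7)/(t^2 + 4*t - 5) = (t^2 - 8*t + 7)/(t + 5)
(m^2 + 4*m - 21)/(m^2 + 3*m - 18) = (m + 7)/(m + 6)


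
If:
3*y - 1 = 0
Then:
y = 1/3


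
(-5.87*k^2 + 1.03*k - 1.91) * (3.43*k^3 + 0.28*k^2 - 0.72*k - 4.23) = -20.1341*k^5 + 1.8893*k^4 - 2.0365*k^3 + 23.5537*k^2 - 2.9817*k + 8.0793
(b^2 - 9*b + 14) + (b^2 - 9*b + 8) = 2*b^2 - 18*b + 22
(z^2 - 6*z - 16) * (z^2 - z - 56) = z^4 - 7*z^3 - 66*z^2 + 352*z + 896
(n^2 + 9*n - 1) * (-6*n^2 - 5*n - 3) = -6*n^4 - 59*n^3 - 42*n^2 - 22*n + 3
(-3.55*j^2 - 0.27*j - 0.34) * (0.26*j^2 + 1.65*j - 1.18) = -0.923*j^4 - 5.9277*j^3 + 3.6551*j^2 - 0.2424*j + 0.4012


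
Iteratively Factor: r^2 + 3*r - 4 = (r + 4)*(r - 1)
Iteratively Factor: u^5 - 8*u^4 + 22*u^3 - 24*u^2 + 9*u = (u - 3)*(u^4 - 5*u^3 + 7*u^2 - 3*u) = (u - 3)*(u - 1)*(u^3 - 4*u^2 + 3*u) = (u - 3)^2*(u - 1)*(u^2 - u) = u*(u - 3)^2*(u - 1)*(u - 1)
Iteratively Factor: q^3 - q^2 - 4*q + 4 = (q - 2)*(q^2 + q - 2) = (q - 2)*(q + 2)*(q - 1)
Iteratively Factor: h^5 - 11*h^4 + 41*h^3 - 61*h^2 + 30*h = (h)*(h^4 - 11*h^3 + 41*h^2 - 61*h + 30) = h*(h - 1)*(h^3 - 10*h^2 + 31*h - 30) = h*(h - 5)*(h - 1)*(h^2 - 5*h + 6) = h*(h - 5)*(h - 2)*(h - 1)*(h - 3)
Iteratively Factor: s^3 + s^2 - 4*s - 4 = (s + 2)*(s^2 - s - 2) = (s - 2)*(s + 2)*(s + 1)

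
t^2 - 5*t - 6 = (t - 6)*(t + 1)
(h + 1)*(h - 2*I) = h^2 + h - 2*I*h - 2*I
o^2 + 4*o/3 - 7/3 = (o - 1)*(o + 7/3)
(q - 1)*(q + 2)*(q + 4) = q^3 + 5*q^2 + 2*q - 8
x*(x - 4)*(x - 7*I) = x^3 - 4*x^2 - 7*I*x^2 + 28*I*x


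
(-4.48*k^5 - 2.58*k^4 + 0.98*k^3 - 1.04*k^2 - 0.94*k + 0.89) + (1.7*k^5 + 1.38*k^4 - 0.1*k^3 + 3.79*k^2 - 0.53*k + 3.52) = -2.78*k^5 - 1.2*k^4 + 0.88*k^3 + 2.75*k^2 - 1.47*k + 4.41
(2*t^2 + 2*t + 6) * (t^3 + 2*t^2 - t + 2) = 2*t^5 + 6*t^4 + 8*t^3 + 14*t^2 - 2*t + 12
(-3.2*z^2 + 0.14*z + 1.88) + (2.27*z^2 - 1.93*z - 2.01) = -0.93*z^2 - 1.79*z - 0.13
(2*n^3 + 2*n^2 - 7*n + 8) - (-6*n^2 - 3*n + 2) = 2*n^3 + 8*n^2 - 4*n + 6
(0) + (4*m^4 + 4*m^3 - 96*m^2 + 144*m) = 4*m^4 + 4*m^3 - 96*m^2 + 144*m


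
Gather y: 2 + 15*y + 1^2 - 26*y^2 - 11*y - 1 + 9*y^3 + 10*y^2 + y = 9*y^3 - 16*y^2 + 5*y + 2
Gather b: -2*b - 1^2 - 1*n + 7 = -2*b - n + 6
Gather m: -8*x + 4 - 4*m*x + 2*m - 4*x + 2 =m*(2 - 4*x) - 12*x + 6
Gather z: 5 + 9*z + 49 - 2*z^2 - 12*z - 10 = -2*z^2 - 3*z + 44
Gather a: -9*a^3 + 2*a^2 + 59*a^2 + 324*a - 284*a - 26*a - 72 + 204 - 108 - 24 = -9*a^3 + 61*a^2 + 14*a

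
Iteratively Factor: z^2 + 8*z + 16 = (z + 4)*(z + 4)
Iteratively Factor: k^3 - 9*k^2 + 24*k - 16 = (k - 4)*(k^2 - 5*k + 4) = (k - 4)*(k - 1)*(k - 4)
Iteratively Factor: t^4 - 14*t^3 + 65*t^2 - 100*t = (t - 4)*(t^3 - 10*t^2 + 25*t) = t*(t - 4)*(t^2 - 10*t + 25) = t*(t - 5)*(t - 4)*(t - 5)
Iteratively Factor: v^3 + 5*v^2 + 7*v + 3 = (v + 1)*(v^2 + 4*v + 3) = (v + 1)*(v + 3)*(v + 1)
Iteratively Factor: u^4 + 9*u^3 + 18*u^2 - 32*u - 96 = (u + 3)*(u^3 + 6*u^2 - 32) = (u + 3)*(u + 4)*(u^2 + 2*u - 8) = (u - 2)*(u + 3)*(u + 4)*(u + 4)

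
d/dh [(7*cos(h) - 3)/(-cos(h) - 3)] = 24*sin(h)/(cos(h) + 3)^2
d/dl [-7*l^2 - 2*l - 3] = -14*l - 2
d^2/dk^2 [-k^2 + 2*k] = -2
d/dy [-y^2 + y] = 1 - 2*y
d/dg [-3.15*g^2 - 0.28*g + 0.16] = -6.3*g - 0.28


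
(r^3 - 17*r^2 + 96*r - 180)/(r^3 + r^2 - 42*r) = (r^2 - 11*r + 30)/(r*(r + 7))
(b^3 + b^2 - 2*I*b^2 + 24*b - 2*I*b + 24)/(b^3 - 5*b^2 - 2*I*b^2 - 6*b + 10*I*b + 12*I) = (b^2 - 2*I*b + 24)/(b^2 - 2*b*(3 + I) + 12*I)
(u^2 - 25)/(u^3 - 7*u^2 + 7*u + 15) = (u + 5)/(u^2 - 2*u - 3)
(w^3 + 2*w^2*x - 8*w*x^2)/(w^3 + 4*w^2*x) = (w - 2*x)/w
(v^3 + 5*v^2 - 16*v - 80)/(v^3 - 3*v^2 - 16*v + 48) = (v + 5)/(v - 3)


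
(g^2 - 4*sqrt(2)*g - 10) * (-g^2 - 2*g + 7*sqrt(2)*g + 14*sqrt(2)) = -g^4 - 2*g^3 + 11*sqrt(2)*g^3 - 46*g^2 + 22*sqrt(2)*g^2 - 70*sqrt(2)*g - 92*g - 140*sqrt(2)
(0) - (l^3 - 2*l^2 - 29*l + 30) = -l^3 + 2*l^2 + 29*l - 30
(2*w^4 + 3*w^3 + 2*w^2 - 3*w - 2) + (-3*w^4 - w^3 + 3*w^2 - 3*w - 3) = -w^4 + 2*w^3 + 5*w^2 - 6*w - 5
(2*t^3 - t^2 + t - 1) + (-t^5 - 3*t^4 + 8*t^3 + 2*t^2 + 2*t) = -t^5 - 3*t^4 + 10*t^3 + t^2 + 3*t - 1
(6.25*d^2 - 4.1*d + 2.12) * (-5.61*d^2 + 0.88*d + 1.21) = -35.0625*d^4 + 28.501*d^3 - 7.9387*d^2 - 3.0954*d + 2.5652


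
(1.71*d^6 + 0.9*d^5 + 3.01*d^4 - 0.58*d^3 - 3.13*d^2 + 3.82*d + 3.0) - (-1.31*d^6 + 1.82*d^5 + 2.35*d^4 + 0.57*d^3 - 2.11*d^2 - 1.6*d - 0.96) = 3.02*d^6 - 0.92*d^5 + 0.66*d^4 - 1.15*d^3 - 1.02*d^2 + 5.42*d + 3.96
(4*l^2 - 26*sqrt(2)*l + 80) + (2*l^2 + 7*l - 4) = 6*l^2 - 26*sqrt(2)*l + 7*l + 76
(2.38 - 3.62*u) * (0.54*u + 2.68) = -1.9548*u^2 - 8.4164*u + 6.3784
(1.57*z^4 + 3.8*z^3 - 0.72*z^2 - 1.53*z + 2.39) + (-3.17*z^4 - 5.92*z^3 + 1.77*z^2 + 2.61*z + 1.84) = -1.6*z^4 - 2.12*z^3 + 1.05*z^2 + 1.08*z + 4.23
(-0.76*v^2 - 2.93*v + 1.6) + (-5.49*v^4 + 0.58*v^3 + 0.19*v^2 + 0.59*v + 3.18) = -5.49*v^4 + 0.58*v^3 - 0.57*v^2 - 2.34*v + 4.78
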